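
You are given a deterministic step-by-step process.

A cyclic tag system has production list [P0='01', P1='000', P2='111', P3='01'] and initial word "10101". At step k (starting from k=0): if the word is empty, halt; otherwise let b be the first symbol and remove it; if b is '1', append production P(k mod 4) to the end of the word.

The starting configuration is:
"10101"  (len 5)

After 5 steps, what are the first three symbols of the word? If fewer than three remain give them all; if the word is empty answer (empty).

step 0: "10101"  (len 5)
step 1: "010101"  (len 6)
step 2: "10101"  (len 5)
step 3: "0101111"  (len 7)
step 4: "101111"  (len 6)
step 5: "0111101"  (len 7)

011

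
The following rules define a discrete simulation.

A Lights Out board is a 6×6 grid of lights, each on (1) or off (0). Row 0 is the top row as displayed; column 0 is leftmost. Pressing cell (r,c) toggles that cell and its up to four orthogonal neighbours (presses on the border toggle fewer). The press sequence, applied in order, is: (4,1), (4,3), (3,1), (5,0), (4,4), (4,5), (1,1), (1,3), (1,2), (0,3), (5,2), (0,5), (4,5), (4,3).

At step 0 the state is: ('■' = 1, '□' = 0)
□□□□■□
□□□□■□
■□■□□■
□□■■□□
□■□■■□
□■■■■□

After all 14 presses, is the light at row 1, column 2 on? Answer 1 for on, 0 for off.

1

[0] □□□□■□
□□□□■□
■□■□□■
□□■■□□
□■□■■□
□■■■■□
[1] □□□□■□
□□□□■□
■□■□□■
□■■■□□
■□■■■□
□□■■■□
[2] □□□□■□
□□□□■□
■□■□□■
□■■□□□
■□□□□□
□□■□■□
[3] □□□□■□
□□□□■□
■■■□□■
■□□□□□
■■□□□□
□□■□■□
[4] □□□□■□
□□□□■□
■■■□□■
■□□□□□
□■□□□□
■■■□■□
[5] □□□□■□
□□□□■□
■■■□□■
■□□□■□
□■□■■■
■■■□□□
[6] □□□□■□
□□□□■□
■■■□□■
■□□□■■
□■□■□□
■■■□□■
[7] □■□□■□
■■■□■□
■□■□□■
■□□□■■
□■□■□□
■■■□□■
[8] □■□■■□
■■□■□□
■□■■□■
■□□□■■
□■□■□□
■■■□□■
[9] □■■■■□
■□■□□□
■□□■□■
■□□□■■
□■□■□□
■■■□□■
[10] □■□□□□
■□■■□□
■□□■□■
■□□□■■
□■□■□□
■■■□□■
[11] □■□□□□
■□■■□□
■□□■□■
■□□□■■
□■■■□□
■□□■□■
[12] □■□□■■
■□■■□■
■□□■□■
■□□□■■
□■■■□□
■□□■□■
[13] □■□□■■
■□■■□■
■□□■□■
■□□□■□
□■■■■■
■□□■□□
[14] □■□□■■
■□■■□■
■□□■□■
■□□■■□
□■□□□■
■□□□□□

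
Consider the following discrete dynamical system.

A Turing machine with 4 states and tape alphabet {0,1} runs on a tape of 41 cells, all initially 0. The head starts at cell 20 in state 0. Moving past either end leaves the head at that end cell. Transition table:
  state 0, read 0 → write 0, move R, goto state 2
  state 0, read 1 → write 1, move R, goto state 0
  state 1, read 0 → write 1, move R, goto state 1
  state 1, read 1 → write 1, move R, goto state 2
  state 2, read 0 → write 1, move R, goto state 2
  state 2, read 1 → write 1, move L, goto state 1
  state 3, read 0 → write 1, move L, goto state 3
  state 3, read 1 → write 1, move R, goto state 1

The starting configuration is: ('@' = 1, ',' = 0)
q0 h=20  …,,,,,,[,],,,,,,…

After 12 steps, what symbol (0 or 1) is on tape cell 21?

0) q0 h=20  …,,,,,,[,],,,,,,…
1) q2 h=21  …,,,,,,[,],,,,,,…
2) q2 h=22  …,,,,,@[,],,,,,,…
3) q2 h=23  …,,,,@@[,],,,,,,…
4) q2 h=24  …,,,@@@[,],,,,,,…
5) q2 h=25  …,,@@@@[,],,,,,,…
6) q2 h=26  …,@@@@@[,],,,,,,…
7) q2 h=27  …@@@@@@[,],,,,,,…
8) q2 h=28  …@@@@@@[,],,,,,,…
9) q2 h=29  …@@@@@@[,],,,,,,…
10) q2 h=30  …@@@@@@[,],,,,,,…
11) q2 h=31  …@@@@@@[,],,,,,,…
12) q2 h=32  …@@@@@@[,],,,,,,…

1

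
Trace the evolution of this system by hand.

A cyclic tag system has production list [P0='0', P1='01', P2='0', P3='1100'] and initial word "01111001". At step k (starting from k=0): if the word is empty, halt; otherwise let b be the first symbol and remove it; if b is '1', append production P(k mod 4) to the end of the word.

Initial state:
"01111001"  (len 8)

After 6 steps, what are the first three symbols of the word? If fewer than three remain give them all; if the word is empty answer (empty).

010

step 0: "01111001"  (len 8)
step 1: "1111001"  (len 7)
step 2: "11100101"  (len 8)
step 3: "11001010"  (len 8)
step 4: "10010101100"  (len 11)
step 5: "00101011000"  (len 11)
step 6: "0101011000"  (len 10)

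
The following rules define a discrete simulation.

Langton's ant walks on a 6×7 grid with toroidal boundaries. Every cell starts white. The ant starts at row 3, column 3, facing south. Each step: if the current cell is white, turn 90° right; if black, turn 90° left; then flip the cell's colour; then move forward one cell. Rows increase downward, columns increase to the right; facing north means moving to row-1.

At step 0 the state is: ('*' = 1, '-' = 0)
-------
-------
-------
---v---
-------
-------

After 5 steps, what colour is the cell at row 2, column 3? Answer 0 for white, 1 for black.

1

t=0: -------
-------
-------
---v---
-------
-------
t=1: -------
-------
-------
--<*---
-------
-------
t=2: -------
-------
--^----
--**---
-------
-------
t=3: -------
-------
--*>---
--**---
-------
-------
t=4: -------
-------
--**---
--*v---
-------
-------
t=5: -------
-------
--**---
--*->--
-------
-------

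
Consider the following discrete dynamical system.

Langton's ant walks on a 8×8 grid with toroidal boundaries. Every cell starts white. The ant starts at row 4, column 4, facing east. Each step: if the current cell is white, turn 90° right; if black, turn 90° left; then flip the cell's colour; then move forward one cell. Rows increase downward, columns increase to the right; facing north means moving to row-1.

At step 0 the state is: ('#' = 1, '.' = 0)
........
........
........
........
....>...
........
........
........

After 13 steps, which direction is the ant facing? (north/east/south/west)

south

[0] ........
........
........
........
....>...
........
........
........
[1] ........
........
........
........
....#...
....v...
........
........
[2] ........
........
........
........
....#...
...<#...
........
........
[3] ........
........
........
........
...^#...
...##...
........
........
[4] ........
........
........
........
...#>...
...##...
........
........
[5] ........
........
........
....^...
...#....
...##...
........
........
[6] ........
........
........
....#>..
...#....
...##...
........
........
[7] ........
........
........
....##..
...#.v..
...##...
........
........
[8] ........
........
........
....##..
...#<#..
...##...
........
........
[9] ........
........
........
....^#..
...###..
...##...
........
........
[10] ........
........
........
...<.#..
...###..
...##...
........
........
[11] ........
........
...^....
...#.#..
...###..
...##...
........
........
[12] ........
........
...#>...
...#.#..
...###..
...##...
........
........
[13] ........
........
...##...
...#v#..
...###..
...##...
........
........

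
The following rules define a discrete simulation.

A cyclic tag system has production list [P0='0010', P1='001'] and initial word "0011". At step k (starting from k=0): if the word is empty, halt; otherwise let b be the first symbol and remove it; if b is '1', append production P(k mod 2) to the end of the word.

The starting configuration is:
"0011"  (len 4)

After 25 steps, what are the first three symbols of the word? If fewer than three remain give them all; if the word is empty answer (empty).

001

gen 0: "0011"  (len 4)
gen 1: "011"  (len 3)
gen 2: "11"  (len 2)
gen 3: "10010"  (len 5)
gen 4: "0010001"  (len 7)
gen 5: "010001"  (len 6)
gen 6: "10001"  (len 5)
gen 7: "00010010"  (len 8)
gen 8: "0010010"  (len 7)
gen 9: "010010"  (len 6)
gen 10: "10010"  (len 5)
gen 11: "00100010"  (len 8)
gen 12: "0100010"  (len 7)
gen 13: "100010"  (len 6)
gen 14: "00010001"  (len 8)
gen 15: "0010001"  (len 7)
gen 16: "010001"  (len 6)
gen 17: "10001"  (len 5)
gen 18: "0001001"  (len 7)
gen 19: "001001"  (len 6)
gen 20: "01001"  (len 5)
gen 21: "1001"  (len 4)
gen 22: "001001"  (len 6)
gen 23: "01001"  (len 5)
gen 24: "1001"  (len 4)
gen 25: "0010010"  (len 7)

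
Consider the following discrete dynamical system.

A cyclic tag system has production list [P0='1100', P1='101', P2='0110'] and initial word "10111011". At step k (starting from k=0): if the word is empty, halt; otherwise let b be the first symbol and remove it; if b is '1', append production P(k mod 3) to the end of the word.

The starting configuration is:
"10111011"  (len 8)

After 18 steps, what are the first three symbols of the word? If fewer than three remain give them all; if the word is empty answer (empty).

001

step 0: "10111011"  (len 8)
step 1: "01110111100"  (len 11)
step 2: "1110111100"  (len 10)
step 3: "1101111000110"  (len 13)
step 4: "1011110001101100"  (len 16)
step 5: "011110001101100101"  (len 18)
step 6: "11110001101100101"  (len 17)
step 7: "11100011011001011100"  (len 20)
step 8: "1100011011001011100101"  (len 22)
step 9: "1000110110010111001010110"  (len 25)
step 10: "0001101100101110010101101100"  (len 28)
step 11: "001101100101110010101101100"  (len 27)
step 12: "01101100101110010101101100"  (len 26)
step 13: "1101100101110010101101100"  (len 25)
step 14: "101100101110010101101100101"  (len 27)
step 15: "011001011100101011011001010110"  (len 30)
step 16: "11001011100101011011001010110"  (len 29)
step 17: "1001011100101011011001010110101"  (len 31)
step 18: "0010111001010110110010101101010110"  (len 34)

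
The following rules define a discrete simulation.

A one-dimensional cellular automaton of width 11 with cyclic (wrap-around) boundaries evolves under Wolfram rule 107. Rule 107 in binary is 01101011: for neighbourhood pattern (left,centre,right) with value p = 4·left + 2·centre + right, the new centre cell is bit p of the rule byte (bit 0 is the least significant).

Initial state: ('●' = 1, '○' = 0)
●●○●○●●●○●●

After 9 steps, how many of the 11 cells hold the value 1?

[0] ●●○●○●●●○●●
[1] ○●●○●●○●●●○
[2] ●●●●●●●●○●○
[3] ●○○○○○○●●○●
[4] ●○●●●●●●●●●
[5] ●●●○○○○○○○○
[6] ●○●○●●●●●●●
[7] ●●○●●○○○○○○
[8] ●●●●●○●●●●●
[9] ○○○○●●●○○○○

3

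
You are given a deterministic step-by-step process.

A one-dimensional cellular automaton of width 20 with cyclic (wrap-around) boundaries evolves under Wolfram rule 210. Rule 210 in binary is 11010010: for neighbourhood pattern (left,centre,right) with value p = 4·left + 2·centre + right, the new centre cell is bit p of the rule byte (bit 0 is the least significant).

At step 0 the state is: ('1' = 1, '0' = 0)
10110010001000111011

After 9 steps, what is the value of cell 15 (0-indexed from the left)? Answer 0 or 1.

0) 10110010001000111011
1) 10011101010101011001
2) 11101100000000001110
3) 01100110000000010110
4) 10111011000000100011
5) 10011001100001010101
6) 11101110110010000000
7) 01100110011101000001
8) 00111011101100100010
9) 01011001100111010101

1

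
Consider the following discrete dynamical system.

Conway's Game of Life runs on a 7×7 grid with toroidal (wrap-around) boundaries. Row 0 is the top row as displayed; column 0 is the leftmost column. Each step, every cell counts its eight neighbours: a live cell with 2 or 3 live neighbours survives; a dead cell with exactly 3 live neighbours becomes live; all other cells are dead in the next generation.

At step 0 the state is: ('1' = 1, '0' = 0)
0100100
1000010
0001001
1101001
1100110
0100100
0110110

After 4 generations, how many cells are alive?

[0] 0100100
1000010
0001001
1101001
1100110
0100100
0110110
[1] 1111101
1000111
0110110
0101000
0001110
0000001
1110110
[2] 0000000
0000000
0110000
0100000
0011110
1110001
0000100
[3] 0000000
0000000
0110000
0100100
0001111
1110001
1100000
[4] 0000000
0000000
0110000
1100100
0001101
0011100
0010001

13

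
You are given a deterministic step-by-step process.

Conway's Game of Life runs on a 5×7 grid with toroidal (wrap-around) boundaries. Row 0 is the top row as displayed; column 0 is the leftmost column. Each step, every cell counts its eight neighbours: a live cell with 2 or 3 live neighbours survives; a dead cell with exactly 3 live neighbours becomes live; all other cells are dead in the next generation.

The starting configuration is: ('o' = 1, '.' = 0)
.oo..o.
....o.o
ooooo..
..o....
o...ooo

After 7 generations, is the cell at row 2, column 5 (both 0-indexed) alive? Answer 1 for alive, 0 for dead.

1

[0] .oo..o.
....o.o
ooooo..
..o....
o...ooo
[1] .o.o...
....o.o
ooo.oo.
..o....
o.ooooo
[2] .o.....
....o.o
ooo.ooo
.......
o...ooo
[3] ....o..
..ooo.o
oo.oo.o
...o...
o....oo
[4] o...o..
.oo...o
oo....o
.ooo...
....ooo
[5] oo.oo..
..o..oo
...o..o
.oooo..
ooo.ooo
[6] .......
.oo..oo
oo....o
.......
......o
[7] o....oo
.oo..oo
.oo..oo
......o
.......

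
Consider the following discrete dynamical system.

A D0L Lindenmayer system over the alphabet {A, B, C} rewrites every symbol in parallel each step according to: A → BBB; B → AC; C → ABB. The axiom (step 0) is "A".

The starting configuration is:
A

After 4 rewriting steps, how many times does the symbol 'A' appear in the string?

0) A
1) BBB
2) ACACAC
3) BBBABBBBBABBBBBABB
4) ACACACBBBACACACACACBBBACACACACACBBBACAC

15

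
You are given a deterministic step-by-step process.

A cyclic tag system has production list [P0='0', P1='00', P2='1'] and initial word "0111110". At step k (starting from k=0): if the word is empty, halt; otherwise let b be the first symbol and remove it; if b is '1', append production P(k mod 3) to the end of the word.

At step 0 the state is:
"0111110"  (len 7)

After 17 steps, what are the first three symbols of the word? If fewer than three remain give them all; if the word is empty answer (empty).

k=0  "0111110"  (len 7)
k=1  "111110"  (len 6)
k=2  "1111000"  (len 7)
k=3  "1110001"  (len 7)
k=4  "1100010"  (len 7)
k=5  "10001000"  (len 8)
k=6  "00010001"  (len 8)
k=7  "0010001"  (len 7)
k=8  "010001"  (len 6)
k=9  "10001"  (len 5)
k=10  "00010"  (len 5)
k=11  "0010"  (len 4)
k=12  "010"  (len 3)
k=13  "10"  (len 2)
k=14  "000"  (len 3)
k=15  "00"  (len 2)
k=16  "0"  (len 1)
k=17  (halted — word empty)

(empty)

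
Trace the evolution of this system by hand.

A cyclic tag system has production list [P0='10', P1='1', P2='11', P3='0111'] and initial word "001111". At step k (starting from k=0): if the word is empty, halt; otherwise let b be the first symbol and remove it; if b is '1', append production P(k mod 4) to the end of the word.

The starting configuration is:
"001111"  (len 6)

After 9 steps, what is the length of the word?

k=0  "001111"  (len 6)
k=1  "01111"  (len 5)
k=2  "1111"  (len 4)
k=3  "11111"  (len 5)
k=4  "11110111"  (len 8)
k=5  "111011110"  (len 9)
k=6  "110111101"  (len 9)
k=7  "1011110111"  (len 10)
k=8  "0111101110111"  (len 13)
k=9  "111101110111"  (len 12)

12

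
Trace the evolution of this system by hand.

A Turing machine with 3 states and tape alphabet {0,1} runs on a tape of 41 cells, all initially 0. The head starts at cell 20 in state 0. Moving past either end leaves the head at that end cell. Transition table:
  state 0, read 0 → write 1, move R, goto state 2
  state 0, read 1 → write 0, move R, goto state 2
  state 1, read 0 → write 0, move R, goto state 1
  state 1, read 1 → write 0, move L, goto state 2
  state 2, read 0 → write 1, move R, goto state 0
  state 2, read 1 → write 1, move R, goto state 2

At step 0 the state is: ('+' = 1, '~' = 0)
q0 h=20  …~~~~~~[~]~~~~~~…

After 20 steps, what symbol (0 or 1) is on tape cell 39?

1

t=0: q0 h=20  …~~~~~~[~]~~~~~~…
t=1: q2 h=21  …~~~~~+[~]~~~~~~…
t=2: q0 h=22  …~~~~++[~]~~~~~~…
t=3: q2 h=23  …~~~+++[~]~~~~~~…
t=4: q0 h=24  …~~++++[~]~~~~~~…
t=5: q2 h=25  …~+++++[~]~~~~~~…
t=6: q0 h=26  …++++++[~]~~~~~~…
t=7: q2 h=27  …++++++[~]~~~~~~…
t=8: q0 h=28  …++++++[~]~~~~~~…
t=9: q2 h=29  …++++++[~]~~~~~~…
t=10: q0 h=30  …++++++[~]~~~~~~…
t=11: q2 h=31  …++++++[~]~~~~~~…
t=12: q0 h=32  …++++++[~]~~~~~~…
t=13: q2 h=33  …++++++[~]~~~~~~…
t=14: q0 h=34  …++++++[~]~~~~~~|
t=15: q2 h=35  …++++++[~]~~~~~|
t=16: q0 h=36  …++++++[~]~~~~|
t=17: q2 h=37  …++++++[~]~~~|
t=18: q0 h=38  …++++++[~]~~|
t=19: q2 h=39  …++++++[~]~|
t=20: q0 h=40  …++++++[~]|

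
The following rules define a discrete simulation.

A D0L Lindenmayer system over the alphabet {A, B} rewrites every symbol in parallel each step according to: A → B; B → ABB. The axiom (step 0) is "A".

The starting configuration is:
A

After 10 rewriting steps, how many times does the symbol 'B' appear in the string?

2378

step 0: A
step 1: B
step 2: ABB
step 3: BABBABB
step 4: ABBBABBABBBABBABB
step 5: BABBABBABBBABBABBBABBABBABBBABBABBBABBABB
step 6: ABBBABBABBBABBABBBABBABBABBBABBABBBABBABBABBBABBABBBABBABBBABBABBABBBABBABBBABBABBABBBABBABBBABBABB
step 7: BABBABBABBBABBABBBABBABBABBBABBABBBABBABBABBBABBABBBABBABB…ABBBABBABBBABBABBBABBABBABBBABBABBBABBABBABBBABBABBBABBABB  (len 239)
step 8: ABBBABBABBBABBABBBABBABBABBBABBABBBABBABBABBBABBABBBABBABB…ABBBABBABBBABBABBBABBABBABBBABBABBBABBABBABBBABBABBBABBABB  (len 577)
step 9: BABBABBABBBABBABBBABBABBABBBABBABBBABBABBABBBABBABBBABBABB…ABBBABBABBBABBABBBABBABBABBBABBABBBABBABBABBBABBABBBABBABB  (len 1393)
step 10: ABBBABBABBBABBABBBABBABBABBBABBABBBABBABBABBBABBABBBABBABB…ABBBABBABBBABBABBBABBABBABBBABBABBBABBABBABBBABBABBBABBABB  (len 3363)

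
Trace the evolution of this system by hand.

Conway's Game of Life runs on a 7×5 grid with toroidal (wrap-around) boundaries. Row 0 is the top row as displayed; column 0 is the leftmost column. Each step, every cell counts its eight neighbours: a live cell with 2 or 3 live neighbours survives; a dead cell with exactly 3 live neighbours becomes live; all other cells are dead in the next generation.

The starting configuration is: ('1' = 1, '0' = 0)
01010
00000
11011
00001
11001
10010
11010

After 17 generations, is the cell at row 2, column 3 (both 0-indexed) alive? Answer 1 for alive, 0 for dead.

t=0: 01010
00000
11011
00001
11001
10010
11010
t=1: 11001
01010
10011
00100
01010
00010
11010
t=2: 00010
01010
11011
11100
00010
11010
01010
t=3: 00011
01010
00010
00000
00010
11010
11010
t=4: 01010
00010
00100
00000
00101
11010
01010
t=5: 00011
00010
00000
00010
11111
11010
01010
t=6: 00011
00011
00000
11010
00000
00000
01010
t=7: 10000
00011
10110
00000
00000
00000
00111
t=8: 10100
11110
00110
00000
00000
00010
00011
t=9: 10000
10000
00011
00000
00000
00011
00111
t=10: 11010
10000
00001
00000
00000
00101
10100
t=11: 10100
11000
00000
00000
00000
01010
10100
t=12: 10101
11000
00000
00000
00000
01100
10111
t=13: 00100
11001
00000
00000
00000
11101
00000
t=14: 11000
11000
10000
00000
11000
11000
10110
t=15: 00000
00001
11000
11000
11000
00000
00100
t=16: 00000
10000
01001
00101
11000
01000
00000
t=17: 00000
10000
01011
00111
11100
11000
00000

1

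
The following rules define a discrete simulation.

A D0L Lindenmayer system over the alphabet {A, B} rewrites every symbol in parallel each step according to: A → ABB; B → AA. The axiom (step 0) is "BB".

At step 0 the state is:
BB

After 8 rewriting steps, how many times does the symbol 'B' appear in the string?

1448

t=0: BB
t=1: AAAA
t=2: ABBABBABBABB
t=3: ABBAAAAABBAAAAABBAAAAABBAAAA
t=4: ABBAAAAABBABBABBABBABBAAAAABBABBABBABBABBAAAAABBABBABBABBABBAAAAABBABBABBABB
t=5: ABBAAAAABBABBABBABBABBAAAAABBAAAAABBAAAAABBAAAAABBAAAAABBA…AAAAABBAAAAABBAAAAABBABBABBABBABBAAAAABBAAAAABBAAAAABBAAAA  (len 188)
t=6: ABBAAAAABBABBABBABBABBAAAAABBAAAAABBAAAAABBAAAAABBAAAAABBA…BABBAAAAABBABBABBABBABBAAAAABBABBABBABBABBAAAAABBABBABBABB  (len 492)
t=7: ABBAAAAABBABBABBABBABBAAAAABBAAAAABBAAAAABBAAAAABBAAAAABBA…AAAAABBAAAAABBAAAAABBABBABBABBABBAAAAABBAAAAABBAAAAABBAAAA  (len 1244)
t=8: ABBAAAAABBABBABBABBABBAAAAABBAAAAABBAAAAABBAAAAABBAAAAABBA…BABBAAAAABBABBABBABBABBAAAAABBABBABBABBABBAAAAABBABBABBABB  (len 3212)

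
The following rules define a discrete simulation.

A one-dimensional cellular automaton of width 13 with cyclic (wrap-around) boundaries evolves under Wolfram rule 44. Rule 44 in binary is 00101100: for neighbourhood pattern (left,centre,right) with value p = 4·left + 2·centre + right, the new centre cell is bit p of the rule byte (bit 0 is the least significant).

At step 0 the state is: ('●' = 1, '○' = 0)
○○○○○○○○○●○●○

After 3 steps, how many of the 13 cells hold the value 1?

1

step 0: ○○○○○○○○○●○●○
step 1: ○○○○○○○○○●●●○
step 2: ○○○○○○○○○●○○○
step 3: ○○○○○○○○○●○○○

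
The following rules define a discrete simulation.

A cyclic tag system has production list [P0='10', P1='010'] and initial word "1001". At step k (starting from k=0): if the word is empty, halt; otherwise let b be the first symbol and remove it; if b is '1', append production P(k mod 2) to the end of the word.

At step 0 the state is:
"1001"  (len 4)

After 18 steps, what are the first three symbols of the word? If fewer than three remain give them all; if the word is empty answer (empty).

0) "1001"  (len 4)
1) "00110"  (len 5)
2) "0110"  (len 4)
3) "110"  (len 3)
4) "10010"  (len 5)
5) "001010"  (len 6)
6) "01010"  (len 5)
7) "1010"  (len 4)
8) "010010"  (len 6)
9) "10010"  (len 5)
10) "0010010"  (len 7)
11) "010010"  (len 6)
12) "10010"  (len 5)
13) "001010"  (len 6)
14) "01010"  (len 5)
15) "1010"  (len 4)
16) "010010"  (len 6)
17) "10010"  (len 5)
18) "0010010"  (len 7)

001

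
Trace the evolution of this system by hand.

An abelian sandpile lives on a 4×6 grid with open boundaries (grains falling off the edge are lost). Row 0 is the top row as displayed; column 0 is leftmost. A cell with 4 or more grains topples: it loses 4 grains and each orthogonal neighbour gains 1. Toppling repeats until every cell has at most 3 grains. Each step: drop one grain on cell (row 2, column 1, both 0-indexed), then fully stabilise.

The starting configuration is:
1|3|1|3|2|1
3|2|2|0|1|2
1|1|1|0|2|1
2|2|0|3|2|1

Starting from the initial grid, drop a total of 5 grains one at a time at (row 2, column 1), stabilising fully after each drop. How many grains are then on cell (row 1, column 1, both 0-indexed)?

step 0: 1|3|1|3|2|1
3|2|2|0|1|2
1|1|1|0|2|1
2|2|0|3|2|1
step 1: 1|3|1|3|2|1
3|2|2|0|1|2
1|2|1|0|2|1
2|2|0|3|2|1
step 2: 1|3|1|3|2|1
3|2|2|0|1|2
1|3|1|0|2|1
2|2|0|3|2|1
step 3: 1|3|1|3|2|1
3|3|2|0|1|2
2|0|2|0|2|1
2|3|0|3|2|1
step 4: 1|3|1|3|2|1
3|3|2|0|1|2
2|1|2|0|2|1
2|3|0|3|2|1
step 5: 1|3|1|3|2|1
3|3|2|0|1|2
2|2|2|0|2|1
2|3|0|3|2|1

3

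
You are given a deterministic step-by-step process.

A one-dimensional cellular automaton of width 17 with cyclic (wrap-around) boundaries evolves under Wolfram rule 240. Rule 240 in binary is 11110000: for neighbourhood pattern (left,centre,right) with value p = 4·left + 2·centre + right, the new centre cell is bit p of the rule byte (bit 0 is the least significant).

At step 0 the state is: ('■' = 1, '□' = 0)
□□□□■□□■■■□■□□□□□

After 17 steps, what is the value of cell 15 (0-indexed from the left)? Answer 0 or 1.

gen 0: □□□□■□□■■■□■□□□□□
gen 1: □□□□□■□□■■■□■□□□□
gen 2: □□□□□□■□□■■■□■□□□
gen 3: □□□□□□□■□□■■■□■□□
gen 4: □□□□□□□□■□□■■■□■□
gen 5: □□□□□□□□□■□□■■■□■
gen 6: ■□□□□□□□□□■□□■■■□
gen 7: □■□□□□□□□□□■□□■■■
gen 8: ■□■□□□□□□□□□■□□■■
gen 9: ■■□■□□□□□□□□□■□□■
gen 10: ■■■□■□□□□□□□□□■□□
gen 11: □■■■□■□□□□□□□□□■□
gen 12: □□■■■□■□□□□□□□□□■
gen 13: ■□□■■■□■□□□□□□□□□
gen 14: □■□□■■■□■□□□□□□□□
gen 15: □□■□□■■■□■□□□□□□□
gen 16: □□□■□□■■■□■□□□□□□
gen 17: □□□□■□□■■■□■□□□□□

0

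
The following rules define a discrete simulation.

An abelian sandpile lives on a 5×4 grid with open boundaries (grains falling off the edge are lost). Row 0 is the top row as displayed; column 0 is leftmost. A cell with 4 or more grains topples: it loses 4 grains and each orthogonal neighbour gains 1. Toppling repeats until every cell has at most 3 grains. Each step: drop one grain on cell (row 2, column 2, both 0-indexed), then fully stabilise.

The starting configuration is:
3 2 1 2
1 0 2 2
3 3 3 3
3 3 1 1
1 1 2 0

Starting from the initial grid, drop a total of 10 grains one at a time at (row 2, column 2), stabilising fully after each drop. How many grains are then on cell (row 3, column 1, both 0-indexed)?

gen 0: 3 2 1 2
1 0 2 2
3 3 3 3
3 3 1 1
1 1 2 0
gen 1: 3 2 1 2
2 1 3 3
1 2 2 0
1 1 3 2
2 2 2 0
gen 2: 3 2 1 2
2 1 3 3
1 2 3 0
1 1 3 2
2 2 2 0
gen 3: 3 2 2 3
2 2 1 0
1 3 2 2
1 2 0 3
2 2 3 0
gen 4: 3 2 2 3
2 2 1 0
1 3 3 2
1 2 0 3
2 2 3 0
gen 5: 3 2 2 3
2 3 2 0
2 0 1 3
1 3 1 3
2 2 3 0
gen 6: 3 2 2 3
2 3 2 0
2 0 2 3
1 3 1 3
2 2 3 0
gen 7: 3 2 2 3
2 3 2 0
2 0 3 3
1 3 1 3
2 2 3 0
gen 8: 3 2 2 3
2 3 3 1
2 1 1 1
1 3 3 0
2 2 3 1
gen 9: 3 2 2 3
2 3 3 1
2 1 2 1
1 3 3 0
2 2 3 1
gen 10: 3 2 2 3
2 3 3 1
2 1 3 1
1 3 3 0
2 2 3 1

3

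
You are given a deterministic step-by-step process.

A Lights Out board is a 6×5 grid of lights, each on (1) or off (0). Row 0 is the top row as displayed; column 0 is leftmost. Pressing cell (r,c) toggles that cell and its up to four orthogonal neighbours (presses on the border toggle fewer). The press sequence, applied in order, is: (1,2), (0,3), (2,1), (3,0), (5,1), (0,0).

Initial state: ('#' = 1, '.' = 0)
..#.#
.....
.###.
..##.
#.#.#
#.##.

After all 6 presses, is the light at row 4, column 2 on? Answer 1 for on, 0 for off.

1

[0] ..#.#
.....
.###.
..##.
#.#.#
#.##.
[1] ....#
.###.
.#.#.
..##.
#.#.#
#.##.
[2] ..##.
.##..
.#.#.
..##.
#.#.#
#.##.
[3] ..##.
..#..
#.##.
.###.
#.#.#
#.##.
[4] ..##.
..#..
..##.
#.##.
..#.#
#.##.
[5] ..##.
..#..
..##.
#.##.
.##.#
.#.#.
[6] ####.
#.#..
..##.
#.##.
.##.#
.#.#.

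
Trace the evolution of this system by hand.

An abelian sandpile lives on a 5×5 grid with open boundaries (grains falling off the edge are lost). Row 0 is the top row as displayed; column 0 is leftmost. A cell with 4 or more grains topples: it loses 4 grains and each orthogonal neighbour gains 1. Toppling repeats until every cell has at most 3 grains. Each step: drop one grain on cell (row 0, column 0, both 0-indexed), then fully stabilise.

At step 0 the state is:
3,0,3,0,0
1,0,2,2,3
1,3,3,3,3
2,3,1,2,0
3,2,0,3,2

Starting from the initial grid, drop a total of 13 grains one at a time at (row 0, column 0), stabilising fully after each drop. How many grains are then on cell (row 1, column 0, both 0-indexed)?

1

step 0: 3,0,3,0,0
1,0,2,2,3
1,3,3,3,3
2,3,1,2,0
3,2,0,3,2
step 1: 0,1,3,0,0
2,0,2,2,3
1,3,3,3,3
2,3,1,2,0
3,2,0,3,2
step 2: 1,1,3,0,0
2,0,2,2,3
1,3,3,3,3
2,3,1,2,0
3,2,0,3,2
step 3: 2,1,3,0,0
2,0,2,2,3
1,3,3,3,3
2,3,1,2,0
3,2,0,3,2
step 4: 3,1,3,0,0
2,0,2,2,3
1,3,3,3,3
2,3,1,2,0
3,2,0,3,2
step 5: 0,2,3,0,0
3,0,2,2,3
1,3,3,3,3
2,3,1,2,0
3,2,0,3,2
step 6: 1,2,3,0,0
3,0,2,2,3
1,3,3,3,3
2,3,1,2,0
3,2,0,3,2
step 7: 2,2,3,0,0
3,0,2,2,3
1,3,3,3,3
2,3,1,2,0
3,2,0,3,2
step 8: 3,2,3,0,0
3,0,2,2,3
1,3,3,3,3
2,3,1,2,0
3,2,0,3,2
step 9: 1,3,3,0,0
0,1,2,2,3
2,3,3,3,3
2,3,1,2,0
3,2,0,3,2
step 10: 2,3,3,0,0
0,1,2,2,3
2,3,3,3,3
2,3,1,2,0
3,2,0,3,2
step 11: 3,3,3,0,0
0,1,2,2,3
2,3,3,3,3
2,3,1,2,0
3,2,0,3,2
step 12: 1,1,0,1,0
1,2,3,2,3
2,3,3,3,3
2,3,1,2,0
3,2,0,3,2
step 13: 2,1,0,1,0
1,2,3,2,3
2,3,3,3,3
2,3,1,2,0
3,2,0,3,2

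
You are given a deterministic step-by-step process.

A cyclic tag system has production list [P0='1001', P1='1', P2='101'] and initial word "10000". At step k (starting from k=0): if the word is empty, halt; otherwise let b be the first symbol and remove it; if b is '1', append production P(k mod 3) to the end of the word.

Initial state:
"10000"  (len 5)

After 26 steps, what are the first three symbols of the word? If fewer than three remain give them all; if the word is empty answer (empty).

101

0) "10000"  (len 5)
1) "00001001"  (len 8)
2) "0001001"  (len 7)
3) "001001"  (len 6)
4) "01001"  (len 5)
5) "1001"  (len 4)
6) "001101"  (len 6)
7) "01101"  (len 5)
8) "1101"  (len 4)
9) "101101"  (len 6)
10) "011011001"  (len 9)
11) "11011001"  (len 8)
12) "1011001101"  (len 10)
13) "0110011011001"  (len 13)
14) "110011011001"  (len 12)
15) "10011011001101"  (len 14)
16) "00110110011011001"  (len 17)
17) "0110110011011001"  (len 16)
18) "110110011011001"  (len 15)
19) "101100110110011001"  (len 18)
20) "011001101100110011"  (len 18)
21) "11001101100110011"  (len 17)
22) "10011011001100111001"  (len 20)
23) "00110110011001110011"  (len 20)
24) "0110110011001110011"  (len 19)
25) "110110011001110011"  (len 18)
26) "101100110011100111"  (len 18)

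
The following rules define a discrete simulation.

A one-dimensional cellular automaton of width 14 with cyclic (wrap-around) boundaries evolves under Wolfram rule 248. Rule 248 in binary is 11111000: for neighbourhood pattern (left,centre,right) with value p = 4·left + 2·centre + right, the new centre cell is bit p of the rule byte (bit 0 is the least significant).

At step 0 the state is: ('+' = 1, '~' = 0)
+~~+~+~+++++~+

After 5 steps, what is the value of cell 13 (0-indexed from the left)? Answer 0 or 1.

1

0) +~~+~+~+++++~+
1) ++~~+~++++++++
2) +++~~+++++++++
3) ++++~+++++++++
4) ++++++++++++++
5) ++++++++++++++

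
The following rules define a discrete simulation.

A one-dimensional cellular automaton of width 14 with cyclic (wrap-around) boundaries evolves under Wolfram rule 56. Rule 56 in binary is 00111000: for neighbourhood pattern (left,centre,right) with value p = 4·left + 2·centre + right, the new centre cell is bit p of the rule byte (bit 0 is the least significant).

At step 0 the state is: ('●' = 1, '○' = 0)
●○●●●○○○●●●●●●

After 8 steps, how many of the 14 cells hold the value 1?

4

k=0  ●○●●●○○○●●●●●●
k=1  ○●●○○●○○●○○○○○
k=2  ○●○●○○●○○●○○○○
k=3  ○○●○●○○●○○●○○○
k=4  ○○○●○●○○●○○●○○
k=5  ○○○○●○●○○●○○●○
k=6  ○○○○○●○●○○●○○●
k=7  ●○○○○○●○●○○●○○
k=8  ○●○○○○○●○●○○●○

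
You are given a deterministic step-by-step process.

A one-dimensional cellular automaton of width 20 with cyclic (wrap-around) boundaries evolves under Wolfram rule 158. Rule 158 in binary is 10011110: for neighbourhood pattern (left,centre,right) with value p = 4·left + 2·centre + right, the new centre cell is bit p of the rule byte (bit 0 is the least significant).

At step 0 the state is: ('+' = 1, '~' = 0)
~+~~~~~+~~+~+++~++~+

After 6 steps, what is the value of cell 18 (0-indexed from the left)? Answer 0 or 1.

[0] ~+~~~~~+~~+~+++~++~+
[1] ~++~~~+++++~++~~+~~+
[2] ~+~+~+++++~~+~++++++
[3] ~+~+~++++~+++~+++++~
[4] ++~+~+++~~++~~++++~+
[5] +~~+~++~+++~+++++~~+
[6] ~+++~+~~++~~++++~+++

1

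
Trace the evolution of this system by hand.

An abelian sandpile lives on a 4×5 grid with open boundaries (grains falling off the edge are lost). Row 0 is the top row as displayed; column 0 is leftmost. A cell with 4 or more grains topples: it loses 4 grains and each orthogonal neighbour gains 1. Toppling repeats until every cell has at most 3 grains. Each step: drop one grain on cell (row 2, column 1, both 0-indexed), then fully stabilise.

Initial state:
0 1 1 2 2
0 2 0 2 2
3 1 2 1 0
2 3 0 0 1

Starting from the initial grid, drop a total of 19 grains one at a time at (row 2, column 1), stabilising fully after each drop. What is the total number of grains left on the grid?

t=0: 0 1 1 2 2
0 2 0 2 2
3 1 2 1 0
2 3 0 0 1
t=1: 0 1 1 2 2
0 2 0 2 2
3 2 2 1 0
2 3 0 0 1
t=2: 0 1 1 2 2
0 2 0 2 2
3 3 2 1 0
2 3 0 0 1
t=3: 0 1 1 2 2
1 3 0 2 2
1 2 3 1 0
0 1 1 0 1
t=4: 0 1 1 2 2
1 3 0 2 2
1 3 3 1 0
0 1 1 0 1
t=5: 0 2 1 2 2
2 0 2 2 2
2 2 0 2 0
0 2 2 0 1
t=6: 0 2 1 2 2
2 0 2 2 2
2 3 0 2 0
0 2 2 0 1
t=7: 0 2 1 2 2
2 1 2 2 2
3 0 1 2 0
0 3 2 0 1
t=8: 0 2 1 2 2
2 1 2 2 2
3 1 1 2 0
0 3 2 0 1
t=9: 0 2 1 2 2
2 1 2 2 2
3 2 1 2 0
0 3 2 0 1
t=10: 0 2 1 2 2
2 1 2 2 2
3 3 1 2 0
0 3 2 0 1
t=11: 0 2 1 2 2
3 2 2 2 2
0 2 2 2 0
2 0 3 0 1
t=12: 0 2 1 2 2
3 2 2 2 2
0 3 2 2 0
2 0 3 0 1
t=13: 0 2 1 2 2
3 3 2 2 2
1 0 3 2 0
2 1 3 0 1
t=14: 0 2 1 2 2
3 3 2 2 2
1 1 3 2 0
2 1 3 0 1
t=15: 0 2 1 2 2
3 3 2 2 2
1 2 3 2 0
2 1 3 0 1
t=16: 0 2 1 2 2
3 3 2 2 2
1 3 3 2 0
2 1 3 0 1
t=17: 1 3 2 2 2
0 2 0 3 2
3 2 2 3 0
2 3 0 1 1
t=18: 1 3 2 2 2
0 2 0 3 2
3 3 2 3 0
2 3 0 1 1
t=19: 1 3 2 2 2
1 3 0 3 2
1 2 3 3 0
0 1 1 1 1

32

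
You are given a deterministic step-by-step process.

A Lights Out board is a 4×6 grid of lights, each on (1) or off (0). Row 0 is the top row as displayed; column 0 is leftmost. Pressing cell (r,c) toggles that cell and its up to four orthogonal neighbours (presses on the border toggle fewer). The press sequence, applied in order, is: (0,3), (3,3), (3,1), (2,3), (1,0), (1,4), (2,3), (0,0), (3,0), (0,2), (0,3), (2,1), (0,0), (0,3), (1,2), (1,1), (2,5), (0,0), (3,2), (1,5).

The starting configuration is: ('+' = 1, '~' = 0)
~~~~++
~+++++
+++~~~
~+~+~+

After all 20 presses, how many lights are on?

11

gen 0: ~~~~++
~+++++
+++~~~
~+~+~+
gen 1: ~~++~+
~++~++
+++~~~
~+~+~+
gen 2: ~~++~+
~++~++
++++~~
~++~++
gen 3: ~~++~+
~++~++
+~++~~
+~~~++
gen 4: ~~++~+
~+++++
+~~~+~
+~~+++
gen 5: +~++~+
+~++++
~~~~+~
+~~+++
gen 6: +~++++
+~+~~~
~~~~~~
+~~+++
gen 7: +~++++
+~++~~
~~+++~
+~~~++
gen 8: ~+++++
~~++~~
~~+++~
+~~~++
gen 9: ~+++++
~~++~~
+~+++~
~+~~++
gen 10: ~~~~++
~~~+~~
+~+++~
~+~~++
gen 11: ~~++~+
~~~~~~
+~+++~
~+~~++
gen 12: ~~++~+
~+~~~~
~+~++~
~~~~++
gen 13: ++++~+
++~~~~
~+~++~
~~~~++
gen 14: ++~~++
++~+~~
~+~++~
~~~~++
gen 15: +++~++
+~+~~~
~++++~
~~~~++
gen 16: +~+~++
~+~~~~
~~+++~
~~~~++
gen 17: +~+~++
~+~~~+
~~++~+
~~~~+~
gen 18: ~++~++
++~~~+
~~++~+
~~~~+~
gen 19: ~++~++
++~~~+
~~~+~+
~++++~
gen 20: ~++~+~
++~~+~
~~~+~~
~++++~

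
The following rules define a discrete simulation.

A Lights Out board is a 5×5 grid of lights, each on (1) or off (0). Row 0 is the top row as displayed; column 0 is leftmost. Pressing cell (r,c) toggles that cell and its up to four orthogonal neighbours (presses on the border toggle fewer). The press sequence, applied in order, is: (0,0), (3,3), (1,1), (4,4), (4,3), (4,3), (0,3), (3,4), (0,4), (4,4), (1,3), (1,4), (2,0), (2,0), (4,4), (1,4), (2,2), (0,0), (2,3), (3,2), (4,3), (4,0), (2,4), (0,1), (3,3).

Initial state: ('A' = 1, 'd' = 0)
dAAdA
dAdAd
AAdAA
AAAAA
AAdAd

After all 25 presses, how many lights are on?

17

0) dAAdA
dAdAd
AAdAA
AAAAA
AAdAd
1) AdAdA
AAdAd
AAdAA
AAAAA
AAdAd
2) AdAdA
AAdAd
AAddA
AAddd
AAddd
3) AAAdA
ddAAd
AdddA
AAddd
AAddd
4) AAAdA
ddAAd
AdddA
AAddA
AAdAA
5) AAAdA
ddAAd
AdddA
AAdAA
AAAdd
6) AAAdA
ddAAd
AdddA
AAddA
AAdAA
7) AAdAd
ddAdd
AdddA
AAddA
AAdAA
8) AAdAd
ddAdd
Adddd
AAdAd
AAdAd
9) AAddA
ddAdA
Adddd
AAdAd
AAdAd
10) AAddA
ddAdA
Adddd
AAdAA
AAddA
11) AAdAA
dddAd
AddAd
AAdAA
AAddA
12) AAdAd
ddddA
AddAA
AAdAA
AAddA
13) AAdAd
AdddA
dAdAA
dAdAA
AAddA
14) AAdAd
ddddA
AddAA
AAdAA
AAddA
15) AAdAd
ddddA
AddAA
AAdAd
AAdAd
16) AAdAA
dddAd
AddAd
AAdAd
AAdAd
17) AAdAA
ddAAd
AAAdd
AAAAd
AAdAd
18) dddAA
AdAAd
AAAdd
AAAAd
AAdAd
19) dddAA
AdAdd
AAdAA
AAAdd
AAdAd
20) dddAA
AdAdd
AAAAA
AddAd
AAAAd
21) dddAA
AdAdd
AAAAA
Adddd
AAddA
22) dddAA
AdAdd
AAAAA
ddddd
ddddA
23) dddAA
AdAdA
AAAdd
ddddA
ddddA
24) AAAAA
AAAdA
AAAdd
ddddA
ddddA
25) AAAAA
AAAdA
AAAAd
ddAAd
dddAA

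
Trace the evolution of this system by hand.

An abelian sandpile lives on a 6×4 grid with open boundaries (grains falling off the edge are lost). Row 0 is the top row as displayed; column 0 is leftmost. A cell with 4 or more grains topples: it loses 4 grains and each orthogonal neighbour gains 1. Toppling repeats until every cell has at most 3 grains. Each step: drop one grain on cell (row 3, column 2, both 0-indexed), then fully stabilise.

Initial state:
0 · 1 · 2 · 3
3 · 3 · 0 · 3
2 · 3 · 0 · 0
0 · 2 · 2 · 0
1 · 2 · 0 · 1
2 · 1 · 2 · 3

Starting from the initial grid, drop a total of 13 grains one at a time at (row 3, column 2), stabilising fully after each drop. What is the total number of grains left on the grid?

0) 0 · 1 · 2 · 3
3 · 3 · 0 · 3
2 · 3 · 0 · 0
0 · 2 · 2 · 0
1 · 2 · 0 · 1
2 · 1 · 2 · 3
1) 0 · 1 · 2 · 3
3 · 3 · 0 · 3
2 · 3 · 0 · 0
0 · 2 · 3 · 0
1 · 2 · 0 · 1
2 · 1 · 2 · 3
2) 0 · 1 · 2 · 3
3 · 3 · 0 · 3
2 · 3 · 1 · 0
0 · 3 · 0 · 1
1 · 2 · 1 · 1
2 · 1 · 2 · 3
3) 0 · 1 · 2 · 3
3 · 3 · 0 · 3
2 · 3 · 1 · 0
0 · 3 · 1 · 1
1 · 2 · 1 · 1
2 · 1 · 2 · 3
4) 0 · 1 · 2 · 3
3 · 3 · 0 · 3
2 · 3 · 1 · 0
0 · 3 · 2 · 1
1 · 2 · 1 · 1
2 · 1 · 2 · 3
5) 0 · 1 · 2 · 3
3 · 3 · 0 · 3
2 · 3 · 1 · 0
0 · 3 · 3 · 1
1 · 2 · 1 · 1
2 · 1 · 2 · 3
6) 1 · 2 · 2 · 3
1 · 1 · 1 · 3
0 · 2 · 3 · 0
2 · 1 · 1 · 2
1 · 3 · 2 · 1
2 · 1 · 2 · 3
7) 1 · 2 · 2 · 3
1 · 1 · 1 · 3
0 · 2 · 3 · 0
2 · 1 · 2 · 2
1 · 3 · 2 · 1
2 · 1 · 2 · 3
8) 1 · 2 · 2 · 3
1 · 1 · 1 · 3
0 · 2 · 3 · 0
2 · 1 · 3 · 2
1 · 3 · 2 · 1
2 · 1 · 2 · 3
9) 1 · 2 · 2 · 3
1 · 1 · 2 · 3
0 · 3 · 0 · 1
2 · 2 · 1 · 3
1 · 3 · 3 · 1
2 · 1 · 2 · 3
10) 1 · 2 · 2 · 3
1 · 1 · 2 · 3
0 · 3 · 0 · 1
2 · 2 · 2 · 3
1 · 3 · 3 · 1
2 · 1 · 2 · 3
11) 1 · 2 · 2 · 3
1 · 1 · 2 · 3
0 · 3 · 0 · 1
2 · 2 · 3 · 3
1 · 3 · 3 · 1
2 · 1 · 2 · 3
12) 1 · 2 · 2 · 3
1 · 2 · 2 · 3
1 · 0 · 2 · 2
3 · 1 · 3 · 0
2 · 1 · 1 · 3
2 · 2 · 3 · 3
13) 1 · 2 · 2 · 3
1 · 2 · 2 · 3
1 · 0 · 3 · 2
3 · 2 · 0 · 1
2 · 1 · 2 · 3
2 · 2 · 3 · 3

46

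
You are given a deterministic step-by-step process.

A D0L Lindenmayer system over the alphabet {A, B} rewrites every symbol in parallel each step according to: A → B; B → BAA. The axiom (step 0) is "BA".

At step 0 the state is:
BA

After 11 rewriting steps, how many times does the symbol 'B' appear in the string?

[0] BA
[1] BAAB
[2] BAABBBAA
[3] BAABBBAABAABAABB
[4] BAABBBAABAABAABBBAABBBAABBBAABAA
[5] BAABBBAABAABAABBBAABBBAABBBAABAABAABBBAABAABAABBBAABAABAABBBAABB
[6] BAABBBAABAABAABBBAABBBAABBBAABAABAABBBAABAABAABBBAABAABAAB…AABAABAABBBAABBBAABBBAABAABAABBBAABBBAABBBAABAABAABBBAABAA  (len 128)
[7] BAABBBAABAABAABBBAABBBAABBBAABAABAABBBAABAABAABBBAABAABAAB…AABAABAABBBAABAABAABBBAABAABAABBBAABBBAABBBAABAABAABBBAABB  (len 256)
[8] BAABBBAABAABAABBBAABBBAABBBAABAABAABBBAABAABAABBBAABAABAAB…ABAABAABBBAABAABAABBBAABAABAABBBAABBBAABBBAABAABAABBBAABAA  (len 512)
[9] BAABBBAABAABAABBBAABBBAABBBAABAABAABBBAABAABAABBBAABAABAAB…AABAABAABBBAABAABAABBBAABAABAABBBAABBBAABBBAABAABAABBBAABB  (len 1024)
[10] BAABBBAABAABAABBBAABBBAABBBAABAABAABBBAABAABAABBBAABAABAAB…ABAABAABBBAABAABAABBBAABAABAABBBAABBBAABBBAABAABAABBBAABAA  (len 2048)
[11] BAABBBAABAABAABBBAABBBAABBBAABAABAABBBAABAABAABBBAABAABAAB…AABAABAABBBAABAABAABBBAABAABAABBBAABBBAABBBAABAABAABBBAABB  (len 4096)

2048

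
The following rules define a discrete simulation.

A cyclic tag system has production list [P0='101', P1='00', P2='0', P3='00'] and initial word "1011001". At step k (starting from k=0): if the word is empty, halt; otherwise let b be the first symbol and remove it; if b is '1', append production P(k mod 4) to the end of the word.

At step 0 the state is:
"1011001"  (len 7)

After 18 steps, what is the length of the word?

0

[0] "1011001"  (len 7)
[1] "011001101"  (len 9)
[2] "11001101"  (len 8)
[3] "10011010"  (len 8)
[4] "001101000"  (len 9)
[5] "01101000"  (len 8)
[6] "1101000"  (len 7)
[7] "1010000"  (len 7)
[8] "01000000"  (len 8)
[9] "1000000"  (len 7)
[10] "00000000"  (len 8)
[11] "0000000"  (len 7)
[12] "000000"  (len 6)
[13] "00000"  (len 5)
[14] "0000"  (len 4)
[15] "000"  (len 3)
[16] "00"  (len 2)
[17] "0"  (len 1)
[18] (halted — word empty)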